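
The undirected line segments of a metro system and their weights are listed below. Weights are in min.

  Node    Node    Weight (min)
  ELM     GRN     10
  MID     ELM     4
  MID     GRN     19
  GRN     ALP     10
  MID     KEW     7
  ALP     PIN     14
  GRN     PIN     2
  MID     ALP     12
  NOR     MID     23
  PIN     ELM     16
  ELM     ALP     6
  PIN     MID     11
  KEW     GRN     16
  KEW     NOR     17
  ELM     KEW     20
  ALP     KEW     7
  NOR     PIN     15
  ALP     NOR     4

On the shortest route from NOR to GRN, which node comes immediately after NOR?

Candidate routes:
NOR → ALP → GRN: 4+10 = 14
NOR → PIN → GRN: 15+2 = 17
The minimum is 14 min via NOR → ALP → GRN.
So from NOR the first move is to ALP.

ALP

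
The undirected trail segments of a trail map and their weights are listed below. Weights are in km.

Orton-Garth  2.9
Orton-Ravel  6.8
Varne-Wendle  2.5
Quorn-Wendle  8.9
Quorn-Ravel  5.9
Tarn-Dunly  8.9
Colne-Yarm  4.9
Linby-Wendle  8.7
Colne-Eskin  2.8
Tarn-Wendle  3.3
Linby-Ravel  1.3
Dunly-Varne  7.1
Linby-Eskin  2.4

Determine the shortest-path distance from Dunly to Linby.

Settle nodes by increasing distance from Dunly:
Dunly: 0
Varne: 7.1  (via Dunly)
Tarn: 8.9  (via Dunly)
Wendle: 9.6  (via Varne)
Linby: 18.3  (via Wendle)
Shortest route: Dunly–Varne–Wendle–Linby = 18.3 km.

18.3 km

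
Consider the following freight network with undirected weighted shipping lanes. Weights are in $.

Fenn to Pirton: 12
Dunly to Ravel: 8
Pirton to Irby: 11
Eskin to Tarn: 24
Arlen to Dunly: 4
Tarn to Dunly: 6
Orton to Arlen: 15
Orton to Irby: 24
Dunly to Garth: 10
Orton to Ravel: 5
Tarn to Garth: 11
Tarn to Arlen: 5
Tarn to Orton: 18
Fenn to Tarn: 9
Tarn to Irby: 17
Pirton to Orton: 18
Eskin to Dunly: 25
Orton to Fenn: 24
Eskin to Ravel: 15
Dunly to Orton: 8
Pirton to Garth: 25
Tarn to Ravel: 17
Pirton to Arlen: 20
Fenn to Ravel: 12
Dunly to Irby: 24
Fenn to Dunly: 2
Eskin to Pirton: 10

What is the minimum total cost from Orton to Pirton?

$18

Settle nodes by increasing distance from Orton:
Orton: 0
Ravel: 5  (via Orton)
Dunly: 8  (via Orton)
Fenn: 10  (via Dunly)
Arlen: 12  (via Dunly)
Tarn: 14  (via Dunly)
Pirton: 18  (via Orton)
Shortest route: Orton → Pirton = $18.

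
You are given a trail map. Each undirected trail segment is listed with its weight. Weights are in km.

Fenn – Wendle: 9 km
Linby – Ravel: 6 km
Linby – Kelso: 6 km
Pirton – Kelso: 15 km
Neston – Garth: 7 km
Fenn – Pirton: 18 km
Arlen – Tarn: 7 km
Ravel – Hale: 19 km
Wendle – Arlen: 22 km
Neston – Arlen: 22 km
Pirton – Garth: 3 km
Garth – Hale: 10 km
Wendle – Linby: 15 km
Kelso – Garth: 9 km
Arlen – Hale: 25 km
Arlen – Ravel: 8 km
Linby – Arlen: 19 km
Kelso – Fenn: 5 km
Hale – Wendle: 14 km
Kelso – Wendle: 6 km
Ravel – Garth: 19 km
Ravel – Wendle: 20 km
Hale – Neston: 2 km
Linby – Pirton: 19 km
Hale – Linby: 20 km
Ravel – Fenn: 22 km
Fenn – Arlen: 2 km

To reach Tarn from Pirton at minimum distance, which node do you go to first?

Compare a few routes:
Pirton–Kelso–Fenn–Arlen–Tarn: 15+5+2+7 = 29
Pirton–Garth–Kelso–Wendle–Fenn–Arlen–Tarn: 3+9+6+9+2+7 = 36
Pirton–Garth–Kelso–Fenn–Arlen–Tarn: 3+9+5+2+7 = 26
Pirton–Fenn–Arlen–Tarn: 18+2+7 = 27
Cheapest is Pirton–Garth–Kelso–Fenn–Arlen–Tarn at 26 km.
So from Pirton the first move is to Garth.

Garth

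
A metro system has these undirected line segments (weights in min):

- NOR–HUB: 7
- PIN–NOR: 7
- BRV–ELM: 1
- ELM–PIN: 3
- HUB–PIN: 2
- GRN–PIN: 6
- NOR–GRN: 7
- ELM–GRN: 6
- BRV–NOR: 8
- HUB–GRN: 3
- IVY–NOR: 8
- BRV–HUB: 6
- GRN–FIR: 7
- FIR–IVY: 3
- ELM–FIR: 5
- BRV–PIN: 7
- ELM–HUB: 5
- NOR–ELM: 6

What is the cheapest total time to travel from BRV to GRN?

7 min

Enumerating some paths:
BRV → ELM → GRN: 1+6 = 7
BRV → HUB → GRN: 6+3 = 9
BRV → ELM → PIN → HUB → GRN: 1+3+2+3 = 9
BRV → ELM → HUB → GRN: 1+5+3 = 9
Cheapest is BRV → ELM → GRN at 7 min.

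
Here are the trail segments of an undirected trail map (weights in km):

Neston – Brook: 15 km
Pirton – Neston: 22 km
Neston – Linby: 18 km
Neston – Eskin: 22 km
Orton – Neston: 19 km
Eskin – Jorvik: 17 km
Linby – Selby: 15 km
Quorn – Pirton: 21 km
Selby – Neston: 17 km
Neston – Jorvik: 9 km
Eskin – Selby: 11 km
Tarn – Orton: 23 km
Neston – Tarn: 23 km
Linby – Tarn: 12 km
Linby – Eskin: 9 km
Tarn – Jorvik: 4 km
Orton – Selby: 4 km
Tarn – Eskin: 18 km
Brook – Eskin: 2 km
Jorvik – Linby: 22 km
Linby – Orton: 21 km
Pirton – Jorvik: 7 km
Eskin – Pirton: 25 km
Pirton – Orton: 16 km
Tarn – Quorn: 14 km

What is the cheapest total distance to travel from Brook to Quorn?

34 km

Settle nodes by increasing distance from Brook:
Brook: 0
Eskin: 2  (via Brook)
Linby: 11  (via Eskin)
Selby: 13  (via Eskin)
Neston: 15  (via Brook)
Orton: 17  (via Selby)
Jorvik: 19  (via Eskin)
Tarn: 20  (via Eskin)
Pirton: 26  (via Jorvik)
Quorn: 34  (via Tarn)
Shortest route: Brook → Eskin → Tarn → Quorn = 34 km.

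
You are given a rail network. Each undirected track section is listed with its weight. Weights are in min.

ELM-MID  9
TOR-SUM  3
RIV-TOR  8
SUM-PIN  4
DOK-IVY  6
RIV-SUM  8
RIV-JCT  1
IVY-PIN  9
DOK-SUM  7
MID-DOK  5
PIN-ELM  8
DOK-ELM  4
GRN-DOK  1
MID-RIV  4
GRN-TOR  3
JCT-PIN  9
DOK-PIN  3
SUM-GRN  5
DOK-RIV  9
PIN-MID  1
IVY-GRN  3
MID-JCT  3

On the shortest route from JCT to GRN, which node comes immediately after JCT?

Candidate routes:
JCT → RIV → MID → PIN → DOK → GRN: 1+4+1+3+1 = 10
JCT → MID → DOK → GRN: 3+5+1 = 9
JCT → RIV → DOK → GRN: 1+9+1 = 11
JCT → MID → PIN → DOK → GRN: 3+1+3+1 = 8
Cheapest is JCT → MID → PIN → DOK → GRN at 8 min.
So from JCT the first move is to MID.

MID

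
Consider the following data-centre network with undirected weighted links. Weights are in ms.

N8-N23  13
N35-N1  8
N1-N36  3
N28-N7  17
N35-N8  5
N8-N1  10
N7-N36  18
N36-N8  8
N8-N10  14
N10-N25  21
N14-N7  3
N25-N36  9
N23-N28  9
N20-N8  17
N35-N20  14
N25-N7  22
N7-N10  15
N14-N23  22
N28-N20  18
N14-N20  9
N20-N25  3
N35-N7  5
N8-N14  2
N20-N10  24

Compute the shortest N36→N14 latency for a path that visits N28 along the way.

50 ms

Best N36 to N28: N36 → N25 → N20 → N28 costing 30
Shortest N28→N14: N28 → N7 → N14 = 20
Total via N28: 30 + 20 = 50 ms.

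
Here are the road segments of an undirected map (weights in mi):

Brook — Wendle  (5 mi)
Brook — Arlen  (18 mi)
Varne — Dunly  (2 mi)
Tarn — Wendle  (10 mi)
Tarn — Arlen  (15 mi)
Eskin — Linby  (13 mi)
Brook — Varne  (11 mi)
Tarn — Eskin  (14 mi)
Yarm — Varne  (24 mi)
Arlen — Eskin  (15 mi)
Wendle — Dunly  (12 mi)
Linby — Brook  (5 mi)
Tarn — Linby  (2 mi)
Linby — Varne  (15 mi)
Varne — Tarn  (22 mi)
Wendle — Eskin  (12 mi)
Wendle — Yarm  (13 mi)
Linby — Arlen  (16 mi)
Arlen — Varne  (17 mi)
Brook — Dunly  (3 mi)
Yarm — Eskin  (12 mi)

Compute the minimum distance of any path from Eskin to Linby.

Settle nodes by increasing distance from Eskin:
Eskin: 0
Yarm: 12  (via Eskin)
Wendle: 12  (via Eskin)
Linby: 13  (via Eskin)
Shortest route: Eskin → Linby = 13 mi.

13 mi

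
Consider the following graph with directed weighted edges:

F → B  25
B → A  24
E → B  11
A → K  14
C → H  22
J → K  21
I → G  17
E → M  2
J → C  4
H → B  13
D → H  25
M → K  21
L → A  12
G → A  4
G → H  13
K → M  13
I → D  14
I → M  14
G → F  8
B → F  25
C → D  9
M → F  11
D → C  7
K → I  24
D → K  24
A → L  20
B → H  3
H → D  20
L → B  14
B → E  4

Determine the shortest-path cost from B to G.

Candidate routes:
B → H → D → K → I → G: 3+20+24+24+17 = 88
B → A → K → I → G: 24+14+24+17 = 79
B → E → M → K → I → G: 4+2+21+24+17 = 68
The minimum is 68 via B → E → M → K → I → G.

68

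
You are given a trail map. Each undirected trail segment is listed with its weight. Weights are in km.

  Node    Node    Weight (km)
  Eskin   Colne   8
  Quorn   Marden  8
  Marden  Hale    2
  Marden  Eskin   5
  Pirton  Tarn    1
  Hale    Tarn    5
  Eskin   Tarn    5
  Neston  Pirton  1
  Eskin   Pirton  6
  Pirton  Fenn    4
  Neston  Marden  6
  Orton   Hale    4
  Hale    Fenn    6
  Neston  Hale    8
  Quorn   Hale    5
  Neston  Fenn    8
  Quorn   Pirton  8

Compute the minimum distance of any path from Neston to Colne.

15 km

Candidate routes:
Neston–Pirton–Eskin–Colne: 1+6+8 = 15
Neston–Hale–Marden–Eskin–Colne: 8+2+5+8 = 23
Neston–Pirton–Tarn–Hale–Marden–Eskin–Colne: 1+1+5+2+5+8 = 22
Neston–Marden–Eskin–Colne: 6+5+8 = 19
Cheapest is Neston–Pirton–Eskin–Colne at 15 km.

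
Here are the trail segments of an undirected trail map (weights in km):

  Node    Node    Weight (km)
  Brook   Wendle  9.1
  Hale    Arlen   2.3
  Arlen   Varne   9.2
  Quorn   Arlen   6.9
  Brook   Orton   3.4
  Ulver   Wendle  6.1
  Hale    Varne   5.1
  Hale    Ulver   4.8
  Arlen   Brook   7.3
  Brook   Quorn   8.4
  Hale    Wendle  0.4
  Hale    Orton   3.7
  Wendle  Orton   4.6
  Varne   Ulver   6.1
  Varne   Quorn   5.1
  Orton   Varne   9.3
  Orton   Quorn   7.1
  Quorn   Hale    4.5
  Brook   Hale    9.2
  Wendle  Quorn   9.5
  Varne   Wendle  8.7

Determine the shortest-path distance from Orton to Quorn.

Shortest distances from Orton:
Orton: 0
Brook: 3.4  (via Orton)
Hale: 3.7  (via Orton)
Wendle: 4.1  (via Hale)
Arlen: 6  (via Hale)
Quorn: 7.1  (via Orton)
Shortest route: Orton → Quorn = 7.1 km.

7.1 km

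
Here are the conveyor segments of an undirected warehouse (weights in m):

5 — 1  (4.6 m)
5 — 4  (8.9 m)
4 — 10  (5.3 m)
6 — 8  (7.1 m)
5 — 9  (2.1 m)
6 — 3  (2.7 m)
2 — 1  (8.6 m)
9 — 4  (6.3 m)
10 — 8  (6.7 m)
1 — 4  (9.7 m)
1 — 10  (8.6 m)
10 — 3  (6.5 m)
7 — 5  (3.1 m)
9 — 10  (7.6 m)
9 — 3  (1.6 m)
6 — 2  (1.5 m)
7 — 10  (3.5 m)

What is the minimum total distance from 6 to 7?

9.5 m

Enumerating some paths:
6–3–9–10–7: 2.7+1.6+7.6+3.5 = 15.4
6–3–9–5–7: 2.7+1.6+2.1+3.1 = 9.5
6–3–10–7: 2.7+6.5+3.5 = 12.7
The minimum is 9.5 m via 6–3–9–5–7.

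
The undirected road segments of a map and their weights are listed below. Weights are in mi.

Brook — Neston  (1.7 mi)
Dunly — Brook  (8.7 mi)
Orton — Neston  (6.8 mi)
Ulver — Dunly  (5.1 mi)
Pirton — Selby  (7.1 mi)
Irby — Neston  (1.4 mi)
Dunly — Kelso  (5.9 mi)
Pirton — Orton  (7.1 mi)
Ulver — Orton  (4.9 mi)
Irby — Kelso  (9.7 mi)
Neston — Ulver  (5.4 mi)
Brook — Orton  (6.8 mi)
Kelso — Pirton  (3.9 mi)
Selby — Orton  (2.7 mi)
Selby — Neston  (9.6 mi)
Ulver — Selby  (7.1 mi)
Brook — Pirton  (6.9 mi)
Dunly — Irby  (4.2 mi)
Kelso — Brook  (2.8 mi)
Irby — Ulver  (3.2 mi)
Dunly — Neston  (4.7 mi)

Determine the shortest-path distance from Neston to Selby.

Candidate routes:
Neston - Orton - Selby: 6.8+2.7 = 9.5
Neston - Selby: 9.6 = 9.6
The minimum is 9.5 mi via Neston - Orton - Selby.

9.5 mi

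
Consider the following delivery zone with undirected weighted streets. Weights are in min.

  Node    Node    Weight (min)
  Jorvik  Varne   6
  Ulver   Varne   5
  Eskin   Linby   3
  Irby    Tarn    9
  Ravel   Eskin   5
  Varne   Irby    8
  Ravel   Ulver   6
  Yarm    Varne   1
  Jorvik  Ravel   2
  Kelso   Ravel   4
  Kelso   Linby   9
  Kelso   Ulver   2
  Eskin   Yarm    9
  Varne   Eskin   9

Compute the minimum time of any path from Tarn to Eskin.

26 min

Running Dijkstra from Tarn:
Tarn: 0
Irby: 9  (via Tarn)
Varne: 17  (via Irby)
Yarm: 18  (via Varne)
Ulver: 22  (via Varne)
Jorvik: 23  (via Varne)
Kelso: 24  (via Ulver)
Ravel: 25  (via Jorvik)
Eskin: 26  (via Varne)
Shortest route: Tarn–Irby–Varne–Eskin = 26 min.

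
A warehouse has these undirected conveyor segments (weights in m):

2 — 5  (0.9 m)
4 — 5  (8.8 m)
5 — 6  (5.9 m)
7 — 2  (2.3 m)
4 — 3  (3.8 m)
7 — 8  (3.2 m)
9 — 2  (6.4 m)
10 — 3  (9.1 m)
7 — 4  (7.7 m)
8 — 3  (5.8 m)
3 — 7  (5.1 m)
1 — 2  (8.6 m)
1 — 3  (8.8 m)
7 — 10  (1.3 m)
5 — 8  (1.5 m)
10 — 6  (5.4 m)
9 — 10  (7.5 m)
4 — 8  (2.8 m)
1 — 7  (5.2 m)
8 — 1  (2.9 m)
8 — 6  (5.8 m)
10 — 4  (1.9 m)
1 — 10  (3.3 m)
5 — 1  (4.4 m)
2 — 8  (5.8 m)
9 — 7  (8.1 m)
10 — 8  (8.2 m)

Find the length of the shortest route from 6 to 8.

Running Dijkstra from 6:
6: 0
10: 5.4  (via 6)
8: 5.8  (via 6)
Shortest route: 6–8 = 5.8 m.

5.8 m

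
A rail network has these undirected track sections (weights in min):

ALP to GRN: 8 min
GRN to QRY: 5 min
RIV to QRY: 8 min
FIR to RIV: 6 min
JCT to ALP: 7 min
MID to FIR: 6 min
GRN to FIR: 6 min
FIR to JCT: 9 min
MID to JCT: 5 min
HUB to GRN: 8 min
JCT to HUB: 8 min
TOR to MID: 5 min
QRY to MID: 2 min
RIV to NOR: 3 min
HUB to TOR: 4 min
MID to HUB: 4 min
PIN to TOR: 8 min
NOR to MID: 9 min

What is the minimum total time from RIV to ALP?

Settle nodes by increasing distance from RIV:
RIV: 0
NOR: 3  (via RIV)
FIR: 6  (via RIV)
QRY: 8  (via RIV)
MID: 10  (via QRY)
GRN: 12  (via FIR)
HUB: 14  (via MID)
JCT: 15  (via FIR)
TOR: 15  (via MID)
ALP: 20  (via GRN)
Shortest route: RIV–FIR–GRN–ALP = 20 min.

20 min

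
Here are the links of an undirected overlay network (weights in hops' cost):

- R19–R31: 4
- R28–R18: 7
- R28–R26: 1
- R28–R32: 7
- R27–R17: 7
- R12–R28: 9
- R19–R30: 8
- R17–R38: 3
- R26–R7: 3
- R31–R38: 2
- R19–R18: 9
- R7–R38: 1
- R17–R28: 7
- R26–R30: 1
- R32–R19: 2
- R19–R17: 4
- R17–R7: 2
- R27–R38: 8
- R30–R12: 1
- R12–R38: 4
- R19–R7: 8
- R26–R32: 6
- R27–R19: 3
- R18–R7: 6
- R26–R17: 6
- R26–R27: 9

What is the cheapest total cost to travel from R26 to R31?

6 hops' cost

Running Dijkstra from R26:
R26: 0
R28: 1  (via R26)
R30: 1  (via R26)
R12: 2  (via R30)
R7: 3  (via R26)
R38: 4  (via R7)
R17: 5  (via R7)
R31: 6  (via R38)
Shortest route: R26 → R7 → R38 → R31 = 6 hops' cost.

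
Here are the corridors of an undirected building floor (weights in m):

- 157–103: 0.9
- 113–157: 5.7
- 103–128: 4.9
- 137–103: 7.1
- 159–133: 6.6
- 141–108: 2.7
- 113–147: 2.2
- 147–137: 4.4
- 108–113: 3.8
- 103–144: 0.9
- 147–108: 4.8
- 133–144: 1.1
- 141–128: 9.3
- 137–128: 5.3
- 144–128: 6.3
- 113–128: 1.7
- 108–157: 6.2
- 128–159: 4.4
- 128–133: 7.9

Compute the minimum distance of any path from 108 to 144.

8 m

Candidate routes:
108 - 157 - 103 - 144: 6.2+0.9+0.9 = 8
108 - 113 - 128 - 144: 3.8+1.7+6.3 = 11.8
108 - 113 - 128 - 103 - 144: 3.8+1.7+4.9+0.9 = 11.3
108 - 113 - 157 - 103 - 144: 3.8+5.7+0.9+0.9 = 11.3
The minimum is 8 m via 108 - 157 - 103 - 144.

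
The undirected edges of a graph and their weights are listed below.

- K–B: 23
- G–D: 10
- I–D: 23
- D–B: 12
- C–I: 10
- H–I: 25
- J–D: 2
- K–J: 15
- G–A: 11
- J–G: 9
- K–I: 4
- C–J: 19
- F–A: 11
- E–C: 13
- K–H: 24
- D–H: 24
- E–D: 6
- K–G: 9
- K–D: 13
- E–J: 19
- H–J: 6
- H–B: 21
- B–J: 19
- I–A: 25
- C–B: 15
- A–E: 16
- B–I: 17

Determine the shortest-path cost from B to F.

Compare a few routes:
B–D–J–G–A–F: 12+2+9+11+11 = 45
B–D–E–A–F: 12+6+16+11 = 45
B–D–G–A–F: 12+10+11+11 = 44
Cheapest is B–D–G–A–F at 44.

44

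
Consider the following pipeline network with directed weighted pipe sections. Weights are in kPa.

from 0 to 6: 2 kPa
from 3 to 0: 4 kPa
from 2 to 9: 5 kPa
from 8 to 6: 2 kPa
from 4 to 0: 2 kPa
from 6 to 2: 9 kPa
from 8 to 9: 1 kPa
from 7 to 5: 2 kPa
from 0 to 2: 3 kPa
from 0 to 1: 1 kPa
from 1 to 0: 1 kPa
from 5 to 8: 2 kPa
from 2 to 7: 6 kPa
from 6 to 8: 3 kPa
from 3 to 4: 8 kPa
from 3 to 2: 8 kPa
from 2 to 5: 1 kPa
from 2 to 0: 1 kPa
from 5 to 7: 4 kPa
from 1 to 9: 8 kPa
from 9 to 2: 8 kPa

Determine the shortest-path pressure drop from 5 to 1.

Enumerating some paths:
5–8–6–2–0–1: 2+2+9+1+1 = 15
5–8–9–2–0–1: 2+1+8+1+1 = 13
Cheapest is 5–8–9–2–0–1 at 13 kPa.

13 kPa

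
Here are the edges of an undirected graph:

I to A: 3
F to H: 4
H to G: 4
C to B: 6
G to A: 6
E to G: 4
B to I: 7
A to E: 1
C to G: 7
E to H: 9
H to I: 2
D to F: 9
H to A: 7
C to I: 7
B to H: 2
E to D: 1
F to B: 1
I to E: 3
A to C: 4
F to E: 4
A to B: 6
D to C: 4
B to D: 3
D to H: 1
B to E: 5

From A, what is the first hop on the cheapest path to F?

Candidate routes:
A → E → F: 1+4 = 5
A → B → F: 6+1 = 7
A → E → D → B → F: 1+1+3+1 = 6
A → E → D → H → B → F: 1+1+1+2+1 = 6
Cheapest is A → E → F at 5.
So from A the first move is to E.

E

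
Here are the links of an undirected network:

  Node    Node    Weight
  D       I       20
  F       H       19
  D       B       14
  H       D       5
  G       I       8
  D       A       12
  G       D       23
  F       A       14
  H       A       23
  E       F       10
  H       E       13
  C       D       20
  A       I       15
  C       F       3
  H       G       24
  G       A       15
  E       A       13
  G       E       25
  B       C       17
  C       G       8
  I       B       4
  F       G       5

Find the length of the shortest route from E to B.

27

Candidate routes:
E → F → C → B: 10+3+17 = 30
E → H → D → B: 13+5+14 = 32
E → F → G → I → B: 10+5+8+4 = 27
E → A → I → B: 13+15+4 = 32
The minimum is 27 via E → F → G → I → B.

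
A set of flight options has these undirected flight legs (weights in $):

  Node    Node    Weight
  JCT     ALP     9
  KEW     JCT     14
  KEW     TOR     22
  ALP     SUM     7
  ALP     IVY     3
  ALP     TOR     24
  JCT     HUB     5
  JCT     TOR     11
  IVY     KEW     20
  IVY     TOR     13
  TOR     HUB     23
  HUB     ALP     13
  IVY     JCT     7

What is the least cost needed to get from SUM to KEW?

$30

Compare a few routes:
SUM - ALP - IVY - KEW: 7+3+20 = 30
SUM - ALP - IVY - JCT - KEW: 7+3+7+14 = 31
SUM - ALP - HUB - JCT - KEW: 7+13+5+14 = 39
The minimum is $30 via SUM - ALP - IVY - KEW.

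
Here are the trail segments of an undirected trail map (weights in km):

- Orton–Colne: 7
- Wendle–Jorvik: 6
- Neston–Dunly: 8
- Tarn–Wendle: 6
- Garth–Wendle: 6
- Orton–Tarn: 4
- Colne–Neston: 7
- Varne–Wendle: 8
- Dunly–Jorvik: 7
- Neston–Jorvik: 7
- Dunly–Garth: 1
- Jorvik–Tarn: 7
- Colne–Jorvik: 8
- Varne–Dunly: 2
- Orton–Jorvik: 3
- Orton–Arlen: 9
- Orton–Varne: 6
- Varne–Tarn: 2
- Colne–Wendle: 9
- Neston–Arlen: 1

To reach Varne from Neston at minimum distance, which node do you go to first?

Compare a few routes:
Neston–Jorvik–Orton–Tarn–Varne: 7+3+4+2 = 16
Neston–Dunly–Varne: 8+2 = 10
Neston–Jorvik–Orton–Varne: 7+3+6 = 16
Cheapest is Neston–Dunly–Varne at 10 km.
So from Neston the first move is to Dunly.

Dunly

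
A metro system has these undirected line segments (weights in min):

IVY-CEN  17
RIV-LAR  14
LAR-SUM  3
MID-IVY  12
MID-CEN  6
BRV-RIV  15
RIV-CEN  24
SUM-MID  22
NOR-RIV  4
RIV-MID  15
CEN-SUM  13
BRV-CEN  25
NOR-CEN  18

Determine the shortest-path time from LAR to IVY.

Enumerating some paths:
LAR–SUM–MID–IVY: 3+22+12 = 37
LAR–SUM–CEN–IVY: 3+13+17 = 33
LAR–SUM–CEN–MID–IVY: 3+13+6+12 = 34
Cheapest is LAR–SUM–CEN–IVY at 33 min.

33 min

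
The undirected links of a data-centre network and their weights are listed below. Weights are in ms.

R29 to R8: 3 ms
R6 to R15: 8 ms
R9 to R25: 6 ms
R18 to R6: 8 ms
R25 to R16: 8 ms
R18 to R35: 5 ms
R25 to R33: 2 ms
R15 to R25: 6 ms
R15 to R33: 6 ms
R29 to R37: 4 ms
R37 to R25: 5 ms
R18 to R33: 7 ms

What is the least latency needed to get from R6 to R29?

23 ms

Enumerating some paths:
R6 - R18 - R33 - R25 - R37 - R29: 8+7+2+5+4 = 26
R6 - R15 - R33 - R25 - R37 - R29: 8+6+2+5+4 = 25
R6 - R15 - R25 - R37 - R29: 8+6+5+4 = 23
The minimum is 23 ms via R6 - R15 - R25 - R37 - R29.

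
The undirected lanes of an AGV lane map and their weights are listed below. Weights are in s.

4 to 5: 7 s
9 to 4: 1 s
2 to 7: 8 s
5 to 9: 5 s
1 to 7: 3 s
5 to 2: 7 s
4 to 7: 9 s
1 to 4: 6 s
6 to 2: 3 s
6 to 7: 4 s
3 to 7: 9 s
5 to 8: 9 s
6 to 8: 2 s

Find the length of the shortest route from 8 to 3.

Enumerating some paths:
8 - 5 - 2 - 6 - 7 - 3: 9+7+3+4+9 = 32
8 - 6 - 7 - 3: 2+4+9 = 15
8 - 6 - 2 - 7 - 3: 2+3+8+9 = 22
The minimum is 15 s via 8 - 6 - 7 - 3.

15 s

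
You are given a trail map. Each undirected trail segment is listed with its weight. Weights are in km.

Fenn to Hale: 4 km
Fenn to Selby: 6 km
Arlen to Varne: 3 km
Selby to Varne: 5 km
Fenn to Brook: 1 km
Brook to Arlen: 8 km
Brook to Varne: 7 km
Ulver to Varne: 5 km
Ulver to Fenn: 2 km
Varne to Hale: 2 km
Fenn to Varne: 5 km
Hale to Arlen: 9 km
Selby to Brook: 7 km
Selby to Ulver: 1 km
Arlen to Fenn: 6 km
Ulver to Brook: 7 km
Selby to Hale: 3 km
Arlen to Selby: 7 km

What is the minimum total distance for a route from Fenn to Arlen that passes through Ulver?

10 km

Best Fenn to Ulver: Fenn → Ulver costing 2
Best Ulver to Arlen: Ulver → Selby → Arlen costing 8
Total via Ulver: 2 + 8 = 10 km.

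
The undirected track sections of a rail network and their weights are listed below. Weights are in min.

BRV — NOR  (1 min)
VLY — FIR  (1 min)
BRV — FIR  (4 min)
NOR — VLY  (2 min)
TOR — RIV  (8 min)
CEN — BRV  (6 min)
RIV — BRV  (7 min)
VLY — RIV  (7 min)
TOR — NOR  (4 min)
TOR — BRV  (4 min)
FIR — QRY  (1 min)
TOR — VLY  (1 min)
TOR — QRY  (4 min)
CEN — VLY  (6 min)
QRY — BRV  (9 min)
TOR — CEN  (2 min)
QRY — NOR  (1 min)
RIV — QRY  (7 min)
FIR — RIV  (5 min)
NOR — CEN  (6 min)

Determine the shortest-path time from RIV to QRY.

6 min

Shortest distances from RIV:
RIV: 0
FIR: 5  (via RIV)
VLY: 6  (via FIR)
QRY: 6  (via FIR)
Shortest route: RIV–FIR–QRY = 6 min.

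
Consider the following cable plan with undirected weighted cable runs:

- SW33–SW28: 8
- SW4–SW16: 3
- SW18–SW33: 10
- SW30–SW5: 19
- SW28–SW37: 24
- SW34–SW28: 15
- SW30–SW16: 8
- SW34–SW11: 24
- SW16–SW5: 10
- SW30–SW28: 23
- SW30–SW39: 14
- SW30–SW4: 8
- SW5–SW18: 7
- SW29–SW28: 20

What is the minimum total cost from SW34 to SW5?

Running Dijkstra from SW34:
SW34: 0
SW28: 15  (via SW34)
SW33: 23  (via SW28)
SW11: 24  (via SW34)
SW18: 33  (via SW33)
SW29: 35  (via SW28)
SW30: 38  (via SW28)
SW37: 39  (via SW28)
SW5: 40  (via SW18)
Shortest route: SW34 → SW28 → SW33 → SW18 → SW5 = 40.

40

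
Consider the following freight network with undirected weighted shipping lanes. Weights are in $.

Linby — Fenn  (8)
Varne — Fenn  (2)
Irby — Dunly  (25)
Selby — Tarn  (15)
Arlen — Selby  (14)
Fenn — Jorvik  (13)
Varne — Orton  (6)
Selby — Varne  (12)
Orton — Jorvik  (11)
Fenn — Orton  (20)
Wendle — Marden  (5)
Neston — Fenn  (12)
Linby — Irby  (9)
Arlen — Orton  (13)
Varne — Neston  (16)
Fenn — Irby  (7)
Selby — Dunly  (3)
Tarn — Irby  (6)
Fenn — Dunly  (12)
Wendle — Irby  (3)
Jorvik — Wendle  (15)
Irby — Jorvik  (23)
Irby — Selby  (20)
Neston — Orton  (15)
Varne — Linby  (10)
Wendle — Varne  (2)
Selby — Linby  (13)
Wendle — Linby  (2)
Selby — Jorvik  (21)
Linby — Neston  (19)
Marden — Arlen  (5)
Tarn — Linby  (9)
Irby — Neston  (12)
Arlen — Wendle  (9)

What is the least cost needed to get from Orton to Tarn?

Shortest distances from Orton:
Orton: 0
Varne: 6  (via Orton)
Wendle: 8  (via Varne)
Fenn: 8  (via Varne)
Linby: 10  (via Wendle)
Irby: 11  (via Wendle)
Jorvik: 11  (via Orton)
Marden: 13  (via Wendle)
Arlen: 13  (via Orton)
Neston: 15  (via Orton)
Tarn: 17  (via Irby)
Shortest route: Orton → Varne → Wendle → Irby → Tarn = $17.

$17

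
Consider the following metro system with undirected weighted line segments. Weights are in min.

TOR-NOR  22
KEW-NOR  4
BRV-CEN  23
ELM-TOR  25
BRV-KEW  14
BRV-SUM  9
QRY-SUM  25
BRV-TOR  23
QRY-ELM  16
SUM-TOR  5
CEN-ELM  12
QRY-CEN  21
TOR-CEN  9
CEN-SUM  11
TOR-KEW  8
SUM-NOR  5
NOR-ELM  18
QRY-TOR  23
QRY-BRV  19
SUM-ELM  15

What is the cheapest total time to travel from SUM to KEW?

Running Dijkstra from SUM:
SUM: 0
TOR: 5  (via SUM)
NOR: 5  (via SUM)
KEW: 9  (via NOR)
Shortest route: SUM → NOR → KEW = 9 min.

9 min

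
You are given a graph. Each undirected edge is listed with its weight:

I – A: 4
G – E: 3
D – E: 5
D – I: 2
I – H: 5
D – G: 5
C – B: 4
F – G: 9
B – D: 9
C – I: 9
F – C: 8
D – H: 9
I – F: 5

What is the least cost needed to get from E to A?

Shortest distances from E:
E: 0
G: 3  (via E)
D: 5  (via E)
I: 7  (via D)
A: 11  (via I)
Shortest route: E–D–I–A = 11.

11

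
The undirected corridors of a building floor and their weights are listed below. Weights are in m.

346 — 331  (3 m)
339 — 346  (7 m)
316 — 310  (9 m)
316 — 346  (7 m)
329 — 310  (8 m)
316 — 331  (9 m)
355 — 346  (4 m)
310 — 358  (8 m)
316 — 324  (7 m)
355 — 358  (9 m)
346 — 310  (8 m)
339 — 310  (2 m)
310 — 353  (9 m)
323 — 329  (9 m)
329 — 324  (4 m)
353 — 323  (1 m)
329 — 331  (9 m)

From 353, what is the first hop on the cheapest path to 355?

310

Compare a few routes:
353 → 310 → 346 → 355: 9+8+4 = 21
353 → 323 → 329 → 331 → 346 → 355: 1+9+9+3+4 = 26
353 → 310 → 339 → 346 → 355: 9+2+7+4 = 22
The minimum is 21 m via 353 → 310 → 346 → 355.
So from 353 the first move is to 310.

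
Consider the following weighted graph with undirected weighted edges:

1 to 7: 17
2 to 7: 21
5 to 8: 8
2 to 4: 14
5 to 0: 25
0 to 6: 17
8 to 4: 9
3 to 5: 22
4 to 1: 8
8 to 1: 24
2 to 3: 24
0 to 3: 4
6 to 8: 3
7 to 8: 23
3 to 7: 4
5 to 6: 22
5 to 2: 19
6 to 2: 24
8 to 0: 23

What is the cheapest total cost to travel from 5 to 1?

Shortest distances from 5:
5: 0
8: 8  (via 5)
6: 11  (via 8)
4: 17  (via 8)
2: 19  (via 5)
3: 22  (via 5)
0: 25  (via 5)
1: 25  (via 4)
Shortest route: 5 → 8 → 4 → 1 = 25.

25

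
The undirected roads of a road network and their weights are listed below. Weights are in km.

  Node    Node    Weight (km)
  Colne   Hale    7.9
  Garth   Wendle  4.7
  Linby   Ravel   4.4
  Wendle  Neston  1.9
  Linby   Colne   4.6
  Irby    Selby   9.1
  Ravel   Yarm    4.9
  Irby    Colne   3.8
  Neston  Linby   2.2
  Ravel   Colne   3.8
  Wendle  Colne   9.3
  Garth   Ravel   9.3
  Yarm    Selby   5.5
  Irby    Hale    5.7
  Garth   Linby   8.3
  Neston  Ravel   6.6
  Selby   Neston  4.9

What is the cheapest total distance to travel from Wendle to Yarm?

12.3 km

Running Dijkstra from Wendle:
Wendle: 0
Neston: 1.9  (via Wendle)
Linby: 4.1  (via Neston)
Garth: 4.7  (via Wendle)
Selby: 6.8  (via Neston)
Ravel: 8.5  (via Neston)
Colne: 8.7  (via Linby)
Yarm: 12.3  (via Selby)
Shortest route: Wendle–Neston–Selby–Yarm = 12.3 km.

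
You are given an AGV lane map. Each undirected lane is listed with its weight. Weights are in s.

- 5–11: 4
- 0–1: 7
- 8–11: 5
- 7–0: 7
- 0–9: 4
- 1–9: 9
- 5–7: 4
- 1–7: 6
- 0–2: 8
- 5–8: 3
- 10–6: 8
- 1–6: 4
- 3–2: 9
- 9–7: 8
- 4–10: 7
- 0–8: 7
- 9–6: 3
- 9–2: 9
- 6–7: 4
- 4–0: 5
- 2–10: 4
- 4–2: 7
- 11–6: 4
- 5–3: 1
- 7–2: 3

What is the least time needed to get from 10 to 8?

14 s

Compare a few routes:
10 → 2 → 3 → 5 → 8: 4+9+1+3 = 17
10 → 6 → 11 → 8: 8+4+5 = 17
10 → 2 → 7 → 5 → 8: 4+3+4+3 = 14
The minimum is 14 s via 10 → 2 → 7 → 5 → 8.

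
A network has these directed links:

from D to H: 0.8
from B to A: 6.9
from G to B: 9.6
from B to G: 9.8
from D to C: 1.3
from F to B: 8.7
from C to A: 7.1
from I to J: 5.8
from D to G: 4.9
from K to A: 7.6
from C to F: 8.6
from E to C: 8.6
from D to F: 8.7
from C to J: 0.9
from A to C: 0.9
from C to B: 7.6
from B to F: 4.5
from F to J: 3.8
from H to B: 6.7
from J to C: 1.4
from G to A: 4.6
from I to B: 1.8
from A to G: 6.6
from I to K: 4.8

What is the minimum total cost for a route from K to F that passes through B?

Best K to B: K → A → C → B costing 16.1
Best B to F: B → F costing 4.5
Total via B: 16.1 + 4.5 = 20.6.

20.6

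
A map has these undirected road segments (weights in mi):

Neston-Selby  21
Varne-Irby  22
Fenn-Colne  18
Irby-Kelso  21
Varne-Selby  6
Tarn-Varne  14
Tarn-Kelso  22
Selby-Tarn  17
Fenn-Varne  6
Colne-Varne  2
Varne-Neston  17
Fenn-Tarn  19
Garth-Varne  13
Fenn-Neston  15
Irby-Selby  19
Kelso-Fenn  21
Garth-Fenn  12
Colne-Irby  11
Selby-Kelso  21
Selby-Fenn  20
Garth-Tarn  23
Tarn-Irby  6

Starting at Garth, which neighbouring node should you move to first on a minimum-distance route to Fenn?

Fenn

Enumerating some paths:
Garth - Varne - Fenn: 13+6 = 19
Garth - Fenn: 12 = 12
The minimum is 12 mi via Garth - Fenn.
So from Garth the first move is to Fenn.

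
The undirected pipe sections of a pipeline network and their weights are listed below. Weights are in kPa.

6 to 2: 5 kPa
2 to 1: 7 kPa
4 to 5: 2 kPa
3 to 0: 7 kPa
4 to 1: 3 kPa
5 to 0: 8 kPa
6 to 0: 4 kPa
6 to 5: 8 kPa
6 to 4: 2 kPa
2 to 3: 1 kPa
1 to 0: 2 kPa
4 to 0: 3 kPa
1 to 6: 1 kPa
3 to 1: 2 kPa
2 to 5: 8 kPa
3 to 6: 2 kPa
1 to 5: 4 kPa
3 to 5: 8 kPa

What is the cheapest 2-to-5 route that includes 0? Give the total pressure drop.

10 kPa

Best 2 to 0: 2–3–1–0 costing 5
Best 0 to 5: 0–4–5 costing 5
Total via 0: 5 + 5 = 10 kPa.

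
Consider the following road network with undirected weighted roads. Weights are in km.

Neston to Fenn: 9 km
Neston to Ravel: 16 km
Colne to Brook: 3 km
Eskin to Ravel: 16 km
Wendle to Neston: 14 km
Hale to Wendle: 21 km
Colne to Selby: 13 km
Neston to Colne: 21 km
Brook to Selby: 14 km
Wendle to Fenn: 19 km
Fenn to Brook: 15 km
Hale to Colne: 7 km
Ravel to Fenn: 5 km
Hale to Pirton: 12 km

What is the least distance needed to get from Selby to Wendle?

41 km

Enumerating some paths:
Selby - Brook - Colne - Hale - Wendle: 14+3+7+21 = 45
Selby - Colne - Hale - Wendle: 13+7+21 = 41
The minimum is 41 km via Selby - Colne - Hale - Wendle.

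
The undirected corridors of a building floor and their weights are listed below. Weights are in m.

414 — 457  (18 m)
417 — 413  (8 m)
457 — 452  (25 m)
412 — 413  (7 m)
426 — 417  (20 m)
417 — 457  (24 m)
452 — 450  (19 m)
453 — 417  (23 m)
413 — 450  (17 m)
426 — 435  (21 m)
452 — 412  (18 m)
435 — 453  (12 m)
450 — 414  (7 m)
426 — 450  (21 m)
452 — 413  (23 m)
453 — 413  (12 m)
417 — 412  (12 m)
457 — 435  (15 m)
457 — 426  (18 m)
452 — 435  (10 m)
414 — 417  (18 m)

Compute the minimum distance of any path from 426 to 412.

Compare a few routes:
426–417–412: 20+12 = 32
426–417–413–412: 20+8+7 = 35
The minimum is 32 m via 426–417–412.

32 m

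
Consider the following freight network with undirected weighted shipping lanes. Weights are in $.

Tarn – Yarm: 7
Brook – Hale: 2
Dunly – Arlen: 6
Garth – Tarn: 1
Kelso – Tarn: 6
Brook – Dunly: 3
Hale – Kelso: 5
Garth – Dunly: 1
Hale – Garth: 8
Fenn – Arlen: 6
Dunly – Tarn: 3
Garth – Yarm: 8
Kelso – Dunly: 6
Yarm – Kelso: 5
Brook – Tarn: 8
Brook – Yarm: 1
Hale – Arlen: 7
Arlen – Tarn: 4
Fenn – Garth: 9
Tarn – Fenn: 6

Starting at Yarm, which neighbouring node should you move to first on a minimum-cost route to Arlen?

Candidate routes:
Yarm–Brook–Hale–Arlen: 1+2+7 = 10
Yarm–Tarn–Arlen: 7+4 = 11
Yarm–Brook–Dunly–Tarn–Arlen: 1+3+3+4 = 11
The minimum is $10 via Yarm–Brook–Hale–Arlen.
So from Yarm the first move is to Brook.

Brook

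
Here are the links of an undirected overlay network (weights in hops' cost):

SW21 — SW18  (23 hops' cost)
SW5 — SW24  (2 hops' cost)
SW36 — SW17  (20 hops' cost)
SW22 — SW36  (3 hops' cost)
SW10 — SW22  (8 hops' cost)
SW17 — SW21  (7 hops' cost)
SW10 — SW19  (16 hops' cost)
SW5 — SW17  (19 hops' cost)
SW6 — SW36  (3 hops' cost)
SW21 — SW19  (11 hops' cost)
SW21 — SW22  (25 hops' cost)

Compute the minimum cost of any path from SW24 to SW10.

Compare a few routes:
SW24 → SW5 → SW17 → SW21 → SW19 → SW10: 2+19+7+11+16 = 55
SW24 → SW5 → SW17 → SW36 → SW22 → SW10: 2+19+20+3+8 = 52
Cheapest is SW24 → SW5 → SW17 → SW36 → SW22 → SW10 at 52 hops' cost.

52 hops' cost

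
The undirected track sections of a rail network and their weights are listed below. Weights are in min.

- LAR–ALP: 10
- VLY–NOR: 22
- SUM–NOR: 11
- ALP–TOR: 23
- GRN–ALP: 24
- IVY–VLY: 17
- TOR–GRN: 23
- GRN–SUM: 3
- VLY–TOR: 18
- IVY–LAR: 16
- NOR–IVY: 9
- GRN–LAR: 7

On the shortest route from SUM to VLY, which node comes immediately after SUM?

NOR

Candidate routes:
SUM - GRN - LAR - IVY - VLY: 3+7+16+17 = 43
SUM - NOR - IVY - VLY: 11+9+17 = 37
SUM - NOR - VLY: 11+22 = 33
The minimum is 33 min via SUM - NOR - VLY.
So from SUM the first move is to NOR.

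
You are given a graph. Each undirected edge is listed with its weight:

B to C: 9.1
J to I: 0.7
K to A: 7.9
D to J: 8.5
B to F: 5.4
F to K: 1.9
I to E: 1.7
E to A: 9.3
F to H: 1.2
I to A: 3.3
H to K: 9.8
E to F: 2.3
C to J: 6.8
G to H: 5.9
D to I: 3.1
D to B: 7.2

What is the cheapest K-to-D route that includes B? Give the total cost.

Shortest K→B: K → F → B = 7.3
Best B to D: B → D costing 7.2
Total via B: 7.3 + 7.2 = 14.5.

14.5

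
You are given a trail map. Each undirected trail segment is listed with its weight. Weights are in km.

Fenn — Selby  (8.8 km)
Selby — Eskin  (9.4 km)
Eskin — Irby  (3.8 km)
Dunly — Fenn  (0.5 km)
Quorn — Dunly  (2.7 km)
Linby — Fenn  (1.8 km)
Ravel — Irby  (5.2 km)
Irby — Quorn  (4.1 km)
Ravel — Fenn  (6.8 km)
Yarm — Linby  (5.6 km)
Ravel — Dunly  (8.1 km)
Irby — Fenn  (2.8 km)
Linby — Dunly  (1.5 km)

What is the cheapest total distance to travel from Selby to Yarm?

Candidate routes:
Selby → Eskin → Irby → Fenn → Linby → Yarm: 9.4+3.8+2.8+1.8+5.6 = 23.4
Selby → Fenn → Linby → Yarm: 8.8+1.8+5.6 = 16.2
Selby → Fenn → Dunly → Linby → Yarm: 8.8+0.5+1.5+5.6 = 16.4
Cheapest is Selby → Fenn → Linby → Yarm at 16.2 km.

16.2 km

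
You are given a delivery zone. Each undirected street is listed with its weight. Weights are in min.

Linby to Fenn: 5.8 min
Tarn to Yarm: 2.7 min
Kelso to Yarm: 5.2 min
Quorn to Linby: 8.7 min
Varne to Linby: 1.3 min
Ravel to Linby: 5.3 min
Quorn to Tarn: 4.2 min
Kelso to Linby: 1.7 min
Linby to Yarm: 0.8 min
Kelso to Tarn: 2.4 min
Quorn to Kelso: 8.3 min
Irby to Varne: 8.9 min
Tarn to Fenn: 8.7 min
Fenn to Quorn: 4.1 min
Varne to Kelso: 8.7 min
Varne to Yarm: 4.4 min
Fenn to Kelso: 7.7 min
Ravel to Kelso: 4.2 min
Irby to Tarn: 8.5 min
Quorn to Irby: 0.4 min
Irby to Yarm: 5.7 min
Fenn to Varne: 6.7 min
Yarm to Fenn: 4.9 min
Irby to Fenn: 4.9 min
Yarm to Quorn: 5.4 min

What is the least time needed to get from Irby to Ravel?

Shortest distances from Irby:
Irby: 0
Quorn: 0.4  (via Irby)
Fenn: 4.5  (via Quorn)
Tarn: 4.6  (via Quorn)
Yarm: 5.7  (via Irby)
Linby: 6.5  (via Yarm)
Kelso: 7  (via Tarn)
Varne: 7.8  (via Linby)
Ravel: 11.2  (via Kelso)
Shortest route: Irby–Quorn–Tarn–Kelso–Ravel = 11.2 min.

11.2 min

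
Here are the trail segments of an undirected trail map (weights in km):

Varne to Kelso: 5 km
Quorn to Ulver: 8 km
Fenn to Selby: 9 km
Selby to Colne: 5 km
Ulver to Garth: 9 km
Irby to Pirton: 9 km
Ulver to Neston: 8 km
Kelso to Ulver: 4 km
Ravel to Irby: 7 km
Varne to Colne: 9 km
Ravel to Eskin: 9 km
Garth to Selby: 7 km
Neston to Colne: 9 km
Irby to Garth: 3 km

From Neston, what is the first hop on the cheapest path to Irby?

Compare a few routes:
Neston → Colne → Selby → Garth → Irby: 9+5+7+3 = 24
Neston → Ulver → Garth → Irby: 8+9+3 = 20
Cheapest is Neston → Ulver → Garth → Irby at 20 km.
So from Neston the first move is to Ulver.

Ulver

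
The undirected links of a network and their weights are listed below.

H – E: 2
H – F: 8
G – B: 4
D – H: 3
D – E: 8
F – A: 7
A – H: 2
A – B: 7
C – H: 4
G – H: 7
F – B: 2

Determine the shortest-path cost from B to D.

12

Enumerating some paths:
B → G → H → D: 4+7+3 = 14
B → A → H → D: 7+2+3 = 12
B → F → H → D: 2+8+3 = 13
B → F → A → H → D: 2+7+2+3 = 14
Cheapest is B → A → H → D at 12.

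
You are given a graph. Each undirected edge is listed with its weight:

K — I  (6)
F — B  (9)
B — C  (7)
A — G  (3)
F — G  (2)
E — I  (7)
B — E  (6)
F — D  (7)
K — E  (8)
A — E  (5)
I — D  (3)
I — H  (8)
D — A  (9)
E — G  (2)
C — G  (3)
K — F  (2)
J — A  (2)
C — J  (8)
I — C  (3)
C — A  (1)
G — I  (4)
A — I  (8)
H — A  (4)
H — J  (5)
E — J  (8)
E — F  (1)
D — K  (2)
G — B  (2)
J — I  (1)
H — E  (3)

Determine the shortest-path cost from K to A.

Running Dijkstra from K:
K: 0
D: 2  (via K)
F: 2  (via K)
E: 3  (via F)
G: 4  (via F)
I: 5  (via D)
B: 6  (via G)
H: 6  (via E)
J: 6  (via I)
A: 7  (via G)
Shortest route: K → F → G → A = 7.

7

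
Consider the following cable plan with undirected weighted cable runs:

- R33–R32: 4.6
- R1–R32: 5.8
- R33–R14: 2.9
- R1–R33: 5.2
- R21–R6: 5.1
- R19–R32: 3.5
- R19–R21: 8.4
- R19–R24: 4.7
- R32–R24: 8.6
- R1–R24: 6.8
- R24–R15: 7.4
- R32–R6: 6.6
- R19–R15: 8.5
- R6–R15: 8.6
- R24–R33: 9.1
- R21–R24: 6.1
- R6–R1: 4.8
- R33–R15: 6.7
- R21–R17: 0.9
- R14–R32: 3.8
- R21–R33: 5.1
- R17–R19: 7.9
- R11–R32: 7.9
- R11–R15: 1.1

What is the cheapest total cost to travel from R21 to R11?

Compare a few routes:
R21 → R33 → R15 → R11: 5.1+6.7+1.1 = 12.9
R21 → R24 → R15 → R11: 6.1+7.4+1.1 = 14.6
Cheapest is R21 → R33 → R15 → R11 at 12.9.

12.9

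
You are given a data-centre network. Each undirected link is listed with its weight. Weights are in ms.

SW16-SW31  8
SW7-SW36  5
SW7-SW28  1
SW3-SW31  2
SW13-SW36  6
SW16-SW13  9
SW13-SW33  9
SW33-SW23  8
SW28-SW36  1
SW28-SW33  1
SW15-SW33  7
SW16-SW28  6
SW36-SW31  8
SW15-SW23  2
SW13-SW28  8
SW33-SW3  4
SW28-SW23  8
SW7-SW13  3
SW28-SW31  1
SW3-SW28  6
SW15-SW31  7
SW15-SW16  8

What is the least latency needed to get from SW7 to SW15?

Enumerating some paths:
SW7 - SW28 - SW33 - SW15: 1+1+7 = 9
SW7 - SW28 - SW23 - SW15: 1+8+2 = 11
Cheapest is SW7 - SW28 - SW33 - SW15 at 9 ms.

9 ms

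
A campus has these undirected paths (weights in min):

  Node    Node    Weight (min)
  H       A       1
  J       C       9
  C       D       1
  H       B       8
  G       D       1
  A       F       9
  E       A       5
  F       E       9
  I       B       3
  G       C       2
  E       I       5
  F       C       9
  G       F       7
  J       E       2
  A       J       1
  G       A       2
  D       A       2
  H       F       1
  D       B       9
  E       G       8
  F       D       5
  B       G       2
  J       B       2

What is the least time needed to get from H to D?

3 min

Enumerating some paths:
H–A–D: 1+2 = 3
H–A–G–D: 1+2+1 = 4
H–F–D: 1+5 = 6
The minimum is 3 min via H–A–D.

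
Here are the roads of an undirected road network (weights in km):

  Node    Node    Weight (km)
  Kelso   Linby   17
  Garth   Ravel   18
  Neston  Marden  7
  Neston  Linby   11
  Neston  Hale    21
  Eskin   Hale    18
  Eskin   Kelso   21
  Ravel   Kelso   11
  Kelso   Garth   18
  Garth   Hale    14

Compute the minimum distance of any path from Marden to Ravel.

46 km

Settle nodes by increasing distance from Marden:
Marden: 0
Neston: 7  (via Marden)
Linby: 18  (via Neston)
Hale: 28  (via Neston)
Kelso: 35  (via Linby)
Garth: 42  (via Hale)
Ravel: 46  (via Kelso)
Shortest route: Marden → Neston → Linby → Kelso → Ravel = 46 km.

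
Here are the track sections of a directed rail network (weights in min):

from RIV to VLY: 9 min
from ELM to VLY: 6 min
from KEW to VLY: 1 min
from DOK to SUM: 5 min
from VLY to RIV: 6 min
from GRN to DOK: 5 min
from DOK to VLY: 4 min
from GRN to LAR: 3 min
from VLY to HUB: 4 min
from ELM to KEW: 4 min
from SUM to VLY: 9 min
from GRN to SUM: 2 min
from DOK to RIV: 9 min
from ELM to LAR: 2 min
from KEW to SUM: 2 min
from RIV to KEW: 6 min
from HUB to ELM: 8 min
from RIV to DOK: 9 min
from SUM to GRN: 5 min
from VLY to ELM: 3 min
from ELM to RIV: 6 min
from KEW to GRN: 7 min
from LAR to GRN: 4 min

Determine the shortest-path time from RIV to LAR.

Candidate routes:
RIV - VLY - ELM - LAR: 9+3+2 = 14
RIV - KEW - SUM - GRN - LAR: 6+2+5+3 = 16
RIV - KEW - VLY - ELM - LAR: 6+1+3+2 = 12
The minimum is 12 min via RIV - KEW - VLY - ELM - LAR.

12 min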